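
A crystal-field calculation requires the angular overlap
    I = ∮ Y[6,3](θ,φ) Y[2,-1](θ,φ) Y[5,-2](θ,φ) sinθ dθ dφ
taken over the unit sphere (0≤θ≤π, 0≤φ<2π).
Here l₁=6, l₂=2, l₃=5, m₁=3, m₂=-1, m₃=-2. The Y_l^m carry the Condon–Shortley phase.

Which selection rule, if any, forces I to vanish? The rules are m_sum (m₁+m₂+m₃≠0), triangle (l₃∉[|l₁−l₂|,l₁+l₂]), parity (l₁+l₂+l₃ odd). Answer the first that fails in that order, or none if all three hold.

m₁+m₂+m₃ = 3 − 1 − 2 = 0  ✓
triangle: |6−2|=4 ≤ l₃=5 ≤ 6+2=8  ✓
parity: l₁+l₂+l₃ = 13 is odd  ✗

parity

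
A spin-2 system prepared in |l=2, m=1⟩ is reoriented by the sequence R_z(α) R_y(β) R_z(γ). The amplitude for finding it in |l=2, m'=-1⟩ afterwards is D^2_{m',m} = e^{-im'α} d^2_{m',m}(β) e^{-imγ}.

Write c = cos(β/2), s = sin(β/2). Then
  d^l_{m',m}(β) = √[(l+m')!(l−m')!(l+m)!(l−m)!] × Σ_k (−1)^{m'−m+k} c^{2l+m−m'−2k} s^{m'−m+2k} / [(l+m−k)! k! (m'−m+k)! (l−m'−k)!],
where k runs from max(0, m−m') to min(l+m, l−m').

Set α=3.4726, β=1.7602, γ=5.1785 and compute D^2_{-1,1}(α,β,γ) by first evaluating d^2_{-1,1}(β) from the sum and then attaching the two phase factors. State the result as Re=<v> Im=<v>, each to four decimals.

First d^2_{-1,1}(β=1.7602), then the phase factors e^{-i(-1)α} and e^{-i(1)γ}:
Half-angle: c=0.637074, s=0.770803. N=√(1·6·6·1)=6.000000
k: max(0,(1)−(-1))=2 … min(2+(1),2−(-1))=3
  k=2: (−1)^0·6.0000/(2)·0.6371^2·0.7708^2 = +0.723415
  k=3: (−1)^1·6.0000/(6)·0.6371^0·0.7708^4 = -0.352998
d^2_{-1,1}(1.7602) = +0.723415 -0.352998 = +0.370417
Phases: e^{-i·(-1)·3.4726}=-0.945715-0.324996i, e^{-i·(1)·5.1785}=+0.449416+0.893323i ⇒ D=-0.049893-0.367041i

Re=-0.0499 Im=-0.3670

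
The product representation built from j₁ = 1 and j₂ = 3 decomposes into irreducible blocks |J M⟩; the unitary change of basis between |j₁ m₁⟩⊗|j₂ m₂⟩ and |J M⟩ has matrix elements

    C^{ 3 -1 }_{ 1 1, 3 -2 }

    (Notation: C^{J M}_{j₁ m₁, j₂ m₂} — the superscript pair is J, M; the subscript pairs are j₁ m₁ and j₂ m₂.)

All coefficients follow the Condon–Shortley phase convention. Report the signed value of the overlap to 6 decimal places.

√[7·1!1!5!/8! · 2!0!1!5!2!4!] = √(240)
  +(−1)^0/∏(0,1,0,1,1,4)! = 1/24  (running 1/24)
⟨..|..⟩ = √(240)·(1/24) = +0.645497

+√(5/12) ≈ +0.645497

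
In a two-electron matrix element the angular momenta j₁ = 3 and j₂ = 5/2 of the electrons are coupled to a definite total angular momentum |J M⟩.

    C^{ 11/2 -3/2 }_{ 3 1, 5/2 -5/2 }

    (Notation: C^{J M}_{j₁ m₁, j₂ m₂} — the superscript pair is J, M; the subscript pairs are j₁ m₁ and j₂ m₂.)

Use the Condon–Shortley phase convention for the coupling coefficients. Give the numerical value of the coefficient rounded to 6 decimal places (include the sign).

+√(1/22) = +0.213201

√[12·0!6!5!/12! · 4!2!0!5!4!7!] = √(16588800/11)
  +(−1)^0/∏(0,0,2,0,4,5)! = 1/5760  (running 1/5760)
⟨..|..⟩ = √(16588800/11)·(1/5760) = +0.213201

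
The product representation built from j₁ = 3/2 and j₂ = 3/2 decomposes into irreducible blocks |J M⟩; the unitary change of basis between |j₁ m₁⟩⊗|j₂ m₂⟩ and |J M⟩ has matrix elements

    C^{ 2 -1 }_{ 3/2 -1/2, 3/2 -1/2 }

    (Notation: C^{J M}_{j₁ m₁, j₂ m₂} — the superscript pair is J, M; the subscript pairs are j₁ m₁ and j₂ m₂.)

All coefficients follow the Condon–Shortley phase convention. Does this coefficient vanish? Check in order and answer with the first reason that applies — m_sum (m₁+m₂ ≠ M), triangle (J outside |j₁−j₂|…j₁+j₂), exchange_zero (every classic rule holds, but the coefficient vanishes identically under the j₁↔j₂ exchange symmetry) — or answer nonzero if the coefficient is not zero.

exchange_zero

m-sum: m₁+m₂ = -1/2+(-1/2) = -1, M = -1  ✓
triangle: |j₁−j₂| = 0 ≤ J = 2 ≤ j₁+j₂ = 3  ✓
exchange: j₁=j₂ and m₁=m₂, and (−1)^(j₁+j₂−J) = (−1)^1 = −1 forces ⟨j₁m₁;j₂m₂|JM⟩ = −⟨j₂m₂;j₁m₁|JM⟩ = −⟨j₁m₁;j₂m₂|JM⟩ ⇒ the coefficient vanishes identically
Racah sum check: Σ_k collapses to 0 ⇒ CG = 0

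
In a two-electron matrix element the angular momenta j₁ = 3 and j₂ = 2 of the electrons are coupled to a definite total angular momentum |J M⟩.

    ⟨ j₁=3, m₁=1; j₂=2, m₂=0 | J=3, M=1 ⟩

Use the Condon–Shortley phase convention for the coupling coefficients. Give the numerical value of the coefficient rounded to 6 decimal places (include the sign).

−√(3/20) ≈ -0.387298

triangle: 2!·4!·2!/9! = 96/362880
(j±m)!: 4!·2!·2!·2!·4!·2! = 9216
prefactor² = (2J+1)·Δ·N² = 256/15
  k=0: +1/(0!·2!·2!·2!·2!·0!) = 1/16
  k=1: −1/(1!·1!·1!·1!·3!·1!) = -1/6
  k=2: +1/(2!·0!·0!·0!·4!·2!) = 1/96
Σ = -3/32  ⇒  CG² = 256/15·(-3/32)² = 3/20
CG = −√(3/20) = -0.387298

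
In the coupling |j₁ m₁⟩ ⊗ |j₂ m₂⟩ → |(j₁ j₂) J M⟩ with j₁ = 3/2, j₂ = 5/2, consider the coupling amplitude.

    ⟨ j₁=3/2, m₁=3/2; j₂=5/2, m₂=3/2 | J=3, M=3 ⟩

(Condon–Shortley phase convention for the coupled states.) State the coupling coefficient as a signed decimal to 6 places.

+√(3/8) = +0.612372

√[7·1!2!4!/8! · 3!0!4!1!6!0!] = √(864)
  +(−1)^0/∏(0,1,0,4,2,0)! = 1/48  (running 1/48)
⟨..|..⟩ = √(864)·(1/48) = +0.612372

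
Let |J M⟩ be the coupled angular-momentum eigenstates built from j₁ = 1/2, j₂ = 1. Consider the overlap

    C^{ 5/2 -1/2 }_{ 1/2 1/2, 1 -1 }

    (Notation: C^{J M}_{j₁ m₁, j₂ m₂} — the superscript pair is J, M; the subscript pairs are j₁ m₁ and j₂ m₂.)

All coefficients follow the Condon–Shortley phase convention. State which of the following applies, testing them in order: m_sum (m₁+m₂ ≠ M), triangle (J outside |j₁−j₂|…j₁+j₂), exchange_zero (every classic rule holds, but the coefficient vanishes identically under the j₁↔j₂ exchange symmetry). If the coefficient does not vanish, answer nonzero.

triangle

m-sum: m₁+m₂ = 1/2+(-1) = -1/2, M = -1/2  ✓
triangle: need |j₁−j₂| ≤ J ≤ j₁+j₂, i.e. J ∈ [1/2, 3/2]; J = 5/2 is outside ✗ ⇒ coefficient is 0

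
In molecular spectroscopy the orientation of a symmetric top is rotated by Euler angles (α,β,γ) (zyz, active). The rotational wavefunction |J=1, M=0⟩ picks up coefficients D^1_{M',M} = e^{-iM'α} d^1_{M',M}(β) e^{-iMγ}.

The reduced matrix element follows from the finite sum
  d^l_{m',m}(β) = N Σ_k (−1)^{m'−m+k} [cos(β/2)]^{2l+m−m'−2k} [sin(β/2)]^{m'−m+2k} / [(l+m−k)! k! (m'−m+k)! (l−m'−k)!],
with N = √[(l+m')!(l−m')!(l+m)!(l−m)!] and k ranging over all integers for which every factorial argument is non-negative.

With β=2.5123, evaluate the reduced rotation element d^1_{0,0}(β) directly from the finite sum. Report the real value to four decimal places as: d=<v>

d^1_{0,0}(β=2.5123) via the finite sum:
With c≡cos(β/2)=0.309480 and s≡sin(β/2)=0.950906, N=[1·1·1·1]^{1/2}=1.000000
k: max(0,(0)−(0))=0 … min(1+(0),1−(0))=1
  k=0: (−1)^0·1.0000/(1)·0.3095^2·0.9509^0 = +0.095778
  k=1: (−1)^1·1.0000/(1)·0.3095^0·0.9509^2 = -0.904222
d^1_{0,0}(2.5123) = +0.095778 -0.904222 = -0.808444

d=-0.8084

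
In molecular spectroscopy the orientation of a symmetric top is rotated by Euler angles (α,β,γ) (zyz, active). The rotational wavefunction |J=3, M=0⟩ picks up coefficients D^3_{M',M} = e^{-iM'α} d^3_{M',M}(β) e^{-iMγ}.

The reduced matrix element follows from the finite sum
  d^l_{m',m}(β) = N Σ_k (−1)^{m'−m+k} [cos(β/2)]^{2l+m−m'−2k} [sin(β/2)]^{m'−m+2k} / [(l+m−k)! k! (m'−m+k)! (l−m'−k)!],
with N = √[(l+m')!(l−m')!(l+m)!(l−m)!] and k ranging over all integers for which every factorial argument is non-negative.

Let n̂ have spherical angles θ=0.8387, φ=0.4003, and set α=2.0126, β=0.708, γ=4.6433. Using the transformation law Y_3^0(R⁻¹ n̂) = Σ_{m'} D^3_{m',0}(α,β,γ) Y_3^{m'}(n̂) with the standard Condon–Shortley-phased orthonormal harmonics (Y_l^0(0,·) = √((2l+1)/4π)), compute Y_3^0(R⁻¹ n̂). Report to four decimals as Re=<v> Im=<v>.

Re=-0.3295 Im=0.0000

Need the full column D^3_{m',0} for m'=−3..3 at α=2.0126, β=0.7080, γ=4.6433.
cos(β/2)=0.937994, sin(β/2)=0.346653
d^3_{-3,0}: single k=3 term ⇒ +0.153744;  D = +0.149138-0.037349i
d^3_{-2,0}: k∈[2..3] ⇒ +0.509506 -0.069589 = +0.439917;  D = -0.279069-0.340070i
d^3_{-1,0}: k∈[1..3] ⇒ +0.871936 -0.357268 +0.016265 = +0.530932;  D = -0.227011+0.479953i
d^3_{0,0}: k∈[0..3] ⇒ +0.681082 -0.837203 +0.114346 -0.001735 = -0.043511;  D = -0.043511+0.000000i
d^3_{1,0}: k∈[0..2] ⇒ -0.871936 +0.357268 -0.016265 = -0.530932;  D = +0.227011+0.479953i
d^3_{2,0}: k∈[0..1] ⇒ +0.509506 -0.069589 = +0.439917;  D = -0.279069+0.340070i
d^3_{3,0}: single k=0 term ⇒ -0.153744;  D = -0.149138-0.037349i
Y_3^{m'}(θ=0.8387,φ=0.4003) and Σ D·Y over m':
  (+0.1491-0.0373i)·(+0.0621-0.1601i)  (-0.2791-0.3401i)·(+0.2631-0.2713i)  (-0.2270+0.4800i)·(+0.2732-0.1156i)  (-0.0435+0.0000i)·(-0.1911+0.0000i)  (+0.2270+0.4800i)·(-0.2732-0.1156i)  (-0.2791+0.3401i)·(+0.2631+0.2713i)  (-0.1491-0.0373i)·(-0.0621-0.1601i)
Y_3^0(R⁻¹ n̂) = -0.329549+0.000000i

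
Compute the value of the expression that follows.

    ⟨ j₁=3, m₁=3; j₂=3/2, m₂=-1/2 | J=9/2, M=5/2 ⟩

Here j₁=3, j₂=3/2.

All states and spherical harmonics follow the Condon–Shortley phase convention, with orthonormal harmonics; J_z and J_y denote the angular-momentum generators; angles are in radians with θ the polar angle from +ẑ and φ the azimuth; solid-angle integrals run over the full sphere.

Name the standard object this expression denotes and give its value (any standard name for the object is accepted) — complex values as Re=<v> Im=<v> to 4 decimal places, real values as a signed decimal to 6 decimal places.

This is a Clebsch–Gordan (vector-coupling) coefficient.
j₁+j₂−J=0  J+j₁−j₂=6  J−j₁+j₂=3  j₁+j₂+J+1=10
(j₁±m₁, j₂±m₂, J±M) = (6,0,1,2,7,2)
P² = 172800
sum k=0..0:
  [0] +1/1440 = 1/1440
S = 1/1440
C² = P²·S² = 1/12 ; C = +0.288675

Clebsch–Gordan coefficient, +√(1/12) ≈ +0.288675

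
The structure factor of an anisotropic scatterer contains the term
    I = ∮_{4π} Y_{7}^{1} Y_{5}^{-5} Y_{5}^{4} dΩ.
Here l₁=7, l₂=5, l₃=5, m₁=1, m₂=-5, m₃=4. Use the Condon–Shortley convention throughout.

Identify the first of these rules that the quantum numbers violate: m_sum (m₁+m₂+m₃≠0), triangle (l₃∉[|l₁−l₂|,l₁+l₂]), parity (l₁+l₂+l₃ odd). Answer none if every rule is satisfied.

m₁+m₂+m₃ = 1 − 5 + 4 = 0  ✓
triangle: |7−5|=2 ≤ l₃=5 ≤ 7+5=12  ✓
parity: l₁+l₂+l₃ = 17 is odd  ✗

parity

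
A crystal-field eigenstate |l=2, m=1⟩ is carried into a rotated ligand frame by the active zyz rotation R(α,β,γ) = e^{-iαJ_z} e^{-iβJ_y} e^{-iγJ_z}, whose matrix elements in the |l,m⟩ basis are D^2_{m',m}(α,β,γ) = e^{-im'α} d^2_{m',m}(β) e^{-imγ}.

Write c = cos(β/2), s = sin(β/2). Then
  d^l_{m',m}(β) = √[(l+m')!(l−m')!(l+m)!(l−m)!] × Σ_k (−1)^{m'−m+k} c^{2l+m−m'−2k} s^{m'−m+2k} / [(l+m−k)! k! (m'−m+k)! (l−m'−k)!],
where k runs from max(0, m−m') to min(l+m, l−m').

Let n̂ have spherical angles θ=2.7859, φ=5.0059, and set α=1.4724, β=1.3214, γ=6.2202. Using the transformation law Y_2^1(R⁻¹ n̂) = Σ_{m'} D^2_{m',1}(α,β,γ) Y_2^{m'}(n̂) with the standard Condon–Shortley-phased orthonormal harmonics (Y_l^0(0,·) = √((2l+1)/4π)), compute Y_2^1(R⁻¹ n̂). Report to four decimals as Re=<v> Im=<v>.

Re=0.3507 Im=-0.0338

Need the full column D^2_{m',1} for m'=−2..2 at α=1.4724, β=1.3214, γ=6.2202.
cos(β/2)=0.789563, sin(β/2)=0.613670
d^2_{-2,1}: single k=3 term ⇒ +0.364939;  D = -0.361677+0.048686i
d^2_{-1,1}: k∈[2..3] ⇒ +0.704310 -0.141820 = +0.562490;  D = +0.019914+0.562137i
d^2_{0,1}: k∈[1..2] ⇒ +0.739896 -0.446958 = +0.292938;  D = +0.292357+0.018439i
d^2_{1,1}: k∈[0..1] ⇒ +0.388639 -0.704310 = -0.315671;  D = -0.050723+0.311569i
d^2_{2,1}: single k=0 term ⇒ -0.604122;  D = +0.583852+0.155178i
Y_2^{m'}(θ=2.7859,φ=5.0059) and Σ D·Y over m':
  (-0.3617+0.0487i)·(-0.0390+0.0259i)  (+0.0199+0.5621i)·(-0.0730-0.2414i)  (+0.2924+0.0184i)·(+0.5160+0.0000i)  (-0.0507+0.3116i)·(+0.0730-0.2414i)  (+0.5839+0.1552i)·(-0.0390-0.0259i)
Y_2^1(R⁻¹ n̂) = +0.350731-0.033814i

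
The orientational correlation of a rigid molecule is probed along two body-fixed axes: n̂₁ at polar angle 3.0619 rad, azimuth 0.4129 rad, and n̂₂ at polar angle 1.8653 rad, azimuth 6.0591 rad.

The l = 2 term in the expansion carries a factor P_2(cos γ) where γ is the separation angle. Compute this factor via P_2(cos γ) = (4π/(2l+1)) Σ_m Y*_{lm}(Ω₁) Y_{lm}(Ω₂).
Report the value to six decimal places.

-0.315635

Addition theorem: P_2(cos γ) = (4π/5) Σ_m Y*_{lm}(Ω₁) Y_{lm}(Ω₂), m = −2…2:
  term(m=-2) = 0.00025 + 0.00083j   from Y*(Ω₁)=0.00166 + 0.00180j, Y(Ω₂)=0.31880 + 0.15328j
  term(m=-1) = 0.01058 + 0.00782j   from Y*(Ω₁)=-0.05615 - 0.02460j, Y(Ω₂)=-0.20922 - 0.04768j
  term(m=+0) = -0.14725 + 0.00000j   from Y*(Ω₁)=0.62479 + 0.00000j, Y(Ω₂)=-0.23567 + 0.00000j
  term(m=+1) = 0.01058 - 0.00782j   from Y*(Ω₁)=0.05615 - 0.02460j, Y(Ω₂)=0.20922 - 0.04768j
  term(m=+2) = 0.00025 - 0.00083j   from Y*(Ω₁)=0.00166 - 0.00180j, Y(Ω₂)=0.31880 - 0.15328j
Total Σ_m = -0.12559 - 0.00000j. Multiply by 2.513274: -0.31564 - 0.00000j. P_2(cos γ) = -0.315635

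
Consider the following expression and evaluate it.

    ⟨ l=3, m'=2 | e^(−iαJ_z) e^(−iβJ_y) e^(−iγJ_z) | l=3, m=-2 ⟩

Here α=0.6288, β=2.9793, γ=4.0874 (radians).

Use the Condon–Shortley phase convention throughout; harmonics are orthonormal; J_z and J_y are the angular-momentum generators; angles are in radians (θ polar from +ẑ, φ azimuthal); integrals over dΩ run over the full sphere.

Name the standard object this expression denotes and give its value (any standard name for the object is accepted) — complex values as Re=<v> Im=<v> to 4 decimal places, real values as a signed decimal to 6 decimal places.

Wigner D-matrix element, Re=-0.7638 Im=-0.5616

This is a Wigner D-matrix element — the rotation-matrix element ⟨l m'| R(α,β,γ) |l m⟩ in the angular-momentum basis.
Split into d^3_{2,-2}(β=2.9793) × two z-phases.
c=cos(2.979300/2)=0.081057, s=sin(2.979300/2)=0.996709; N=√[120·1·1·120]=120.000000
The bounds max(0,m−m')=0 and min(l+m,l−m')=1 give 2 terms
  k=0: (−1)^4·120.0000/(24)·0.0811^2·0.9967^4 = +0.032421
  k=1: (−1)^5·120.0000/(120)·0.0811^0·0.9967^6 = -0.980418
d^3_{2,-2}(2.9793) = +0.032421 -0.980418 = -0.947997
D = (+0.308101-0.951354i)·(-0.947997)·(-0.315343+0.948978i) = -0.763759-0.561578i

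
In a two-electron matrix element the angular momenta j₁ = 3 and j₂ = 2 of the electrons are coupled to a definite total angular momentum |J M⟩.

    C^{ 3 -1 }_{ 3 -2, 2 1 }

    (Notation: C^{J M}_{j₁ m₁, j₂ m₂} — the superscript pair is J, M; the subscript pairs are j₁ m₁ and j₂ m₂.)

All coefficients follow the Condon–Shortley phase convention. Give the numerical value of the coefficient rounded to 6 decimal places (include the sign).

triangle: 2!*4!*2!/9! = 96/362880
(j±m)!: 1!*5!*3!*1!*2!*4! = 34560
prefactor² = (2J+1)*Δ*N² = 64
  k=1: −1/(1!*1!*4!*2!*0!*0!) = -1/48
  k=2: +1/(2!*0!*3!*1!*1!*1!) = 1/12
Σ = 1/16  ⇒  CG² = 64*(1/16)² = 1/4
CG = +√(1/4) = +0.500000

+0.500000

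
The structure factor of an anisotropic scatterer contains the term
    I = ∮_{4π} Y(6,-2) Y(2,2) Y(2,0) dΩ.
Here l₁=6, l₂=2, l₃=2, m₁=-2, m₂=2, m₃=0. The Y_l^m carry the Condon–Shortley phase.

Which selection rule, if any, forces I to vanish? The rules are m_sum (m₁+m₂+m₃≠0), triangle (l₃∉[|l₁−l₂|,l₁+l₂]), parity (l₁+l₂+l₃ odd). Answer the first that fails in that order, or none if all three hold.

m₁+m₂+m₃ = -2 + 2 + 0 = 0  ✓
triangle: need |l₁−l₂| ≤ l₃ ≤ l₁+l₂ = [4,8]; l₃=2 is outside  ✗
parity: l₁+l₂+l₃ = 10 is even

triangle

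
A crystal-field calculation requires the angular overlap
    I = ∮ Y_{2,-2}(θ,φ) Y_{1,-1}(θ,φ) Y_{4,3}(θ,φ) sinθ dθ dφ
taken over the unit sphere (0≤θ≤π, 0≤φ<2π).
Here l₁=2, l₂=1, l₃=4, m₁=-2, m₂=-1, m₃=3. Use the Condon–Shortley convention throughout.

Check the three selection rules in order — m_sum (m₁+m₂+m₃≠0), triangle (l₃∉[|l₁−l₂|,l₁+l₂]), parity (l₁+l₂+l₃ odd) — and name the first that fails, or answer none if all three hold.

m₁+m₂+m₃ = -2 − 1 + 3 = 0  ✓
triangle: need |l₁−l₂| ≤ l₃ ≤ l₁+l₂ = [1,3]; l₃=4 is outside  ✗
parity: l₁+l₂+l₃ = 7 is odd

triangle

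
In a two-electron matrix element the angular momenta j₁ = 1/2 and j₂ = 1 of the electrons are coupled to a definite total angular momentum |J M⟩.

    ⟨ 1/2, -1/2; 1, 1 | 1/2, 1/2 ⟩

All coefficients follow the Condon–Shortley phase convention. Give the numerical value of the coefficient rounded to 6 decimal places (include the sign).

-0.816497  (= −√(2/3))

√[2·1!0!1!/3! · 0!1!2!0!1!0!] = √(2/3)
  +(−1)^1/∏(1,0,0,1,0,0)! = -1  (running -1)
⟨..|..⟩ = √(2/3)·(-1) = -0.816497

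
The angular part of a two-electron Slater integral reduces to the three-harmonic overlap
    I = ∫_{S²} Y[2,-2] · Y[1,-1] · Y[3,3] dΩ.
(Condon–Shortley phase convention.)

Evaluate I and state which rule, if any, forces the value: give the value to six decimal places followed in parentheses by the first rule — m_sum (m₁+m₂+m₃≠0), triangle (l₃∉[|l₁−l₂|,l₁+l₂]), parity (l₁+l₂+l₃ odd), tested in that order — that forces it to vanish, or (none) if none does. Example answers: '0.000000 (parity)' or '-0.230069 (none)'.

Checks pass: Σm=0; 6 even; l₃=3∈[1,3].
(2·2+1)(2·1+1)(2·3+1) = 105
Δ: 0! 4! 2! / 7! → 1/105
sum: t=0:+1/4 = 1/4
3j²(2 1 3; 0 0 0) = Δ·Π!·Σ² = 3/35  (sign -1)
sum: t=0:+1/48 = 1/48
3j²(2 1 3; -2 -1 3) = Δ·Π!·Σ² = 1/7  (sign +1)
combine: 4πI² = 105·3/35·1/7 = 9/7
take √, sign -1: I = -0.31986543
No selection rule forces the value: the integral is nonzero (none).

-0.319865 (none)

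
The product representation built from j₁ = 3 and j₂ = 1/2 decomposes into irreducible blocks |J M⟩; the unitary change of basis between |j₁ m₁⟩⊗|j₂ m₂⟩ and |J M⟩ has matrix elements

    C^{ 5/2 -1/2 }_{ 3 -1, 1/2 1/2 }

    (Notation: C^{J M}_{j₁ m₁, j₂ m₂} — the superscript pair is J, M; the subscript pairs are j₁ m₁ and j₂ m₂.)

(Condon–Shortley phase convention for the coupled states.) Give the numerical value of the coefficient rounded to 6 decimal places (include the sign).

−√(4/7) ≈ -0.755929

j₁+j₂−J=1  J+j₁−j₂=5  J−j₁+j₂=0  j₁+j₂+J+1=7
(j₁±m₁, j₂±m₂, J±M) = (2,4,1,0,2,3)
P² = 576/7
sum k=1..1:
  [1] −1/12 = -1/12
S = -1/12
C² = P²·S² = 4/7 ; C = -0.755929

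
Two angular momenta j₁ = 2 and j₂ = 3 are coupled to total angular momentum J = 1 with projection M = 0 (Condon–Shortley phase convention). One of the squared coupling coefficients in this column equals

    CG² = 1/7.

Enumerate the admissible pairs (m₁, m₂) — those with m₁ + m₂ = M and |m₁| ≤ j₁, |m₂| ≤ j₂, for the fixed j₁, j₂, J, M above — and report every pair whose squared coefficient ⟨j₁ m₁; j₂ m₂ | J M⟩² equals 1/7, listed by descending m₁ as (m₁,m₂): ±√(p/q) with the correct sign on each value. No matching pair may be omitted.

Admissible pairs with m₁+m₂ = M = 0: (-2,2), (-1,1), (0,0), (1,-1), (2,-2)
  (m₁,m₂)=(2,-2): CG² = 1/7, CG = +√(1/7)   ← matches the target
  (m₁,m₂)=(1,-1): CG² = 8/35, CG = −√(8/35)
  (m₁,m₂)=(0,0): CG² = 9/35, CG = +√(9/35)
  (m₁,m₂)=(-1,1): CG² = 8/35, CG = −√(8/35)
  (m₁,m₂)=(-2,2): CG² = 1/7, CG = +√(1/7)   ← matches the target
Pairs with CG² = 1/7: (2,-2): +√(1/7); (-2,2): +√(1/7)

(2,-2): +√(1/7); (-2,2): +√(1/7)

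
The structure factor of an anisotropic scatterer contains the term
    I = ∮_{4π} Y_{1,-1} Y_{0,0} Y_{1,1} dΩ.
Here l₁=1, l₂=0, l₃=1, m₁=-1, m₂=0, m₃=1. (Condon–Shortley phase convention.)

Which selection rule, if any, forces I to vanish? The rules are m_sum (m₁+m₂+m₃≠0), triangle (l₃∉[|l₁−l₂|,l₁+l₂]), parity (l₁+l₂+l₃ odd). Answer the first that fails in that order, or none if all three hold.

none

m₁+m₂+m₃ = -1 + 0 + 1 = 0  ✓
triangle: |1−0|=1 ≤ l₃=1 ≤ 1+0=1  ✓
parity: l₁+l₂+l₃ = 2 is even  ✓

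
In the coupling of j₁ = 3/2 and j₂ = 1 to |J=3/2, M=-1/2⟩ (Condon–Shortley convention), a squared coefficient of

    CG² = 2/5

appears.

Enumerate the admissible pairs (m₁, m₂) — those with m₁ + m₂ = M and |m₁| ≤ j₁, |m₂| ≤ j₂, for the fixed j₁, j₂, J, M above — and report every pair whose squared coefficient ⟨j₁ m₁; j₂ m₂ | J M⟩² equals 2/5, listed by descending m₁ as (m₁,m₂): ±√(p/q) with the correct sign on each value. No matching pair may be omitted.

(-3/2,1): −√(2/5)

Admissible pairs with m₁+m₂ = M = -1/2: (-3/2,1), (-1/2,0), (1/2,-1)
  (m₁,m₂)=(1/2,-1): CG² = 8/15, CG = +√(8/15)
  (m₁,m₂)=(-1/2,0): CG² = 1/15, CG = −√(1/15)
  (m₁,m₂)=(-3/2,1): CG² = 2/5, CG = −√(2/5)   ← matches the target
Pairs with CG² = 2/5: (-3/2,1): −√(2/5)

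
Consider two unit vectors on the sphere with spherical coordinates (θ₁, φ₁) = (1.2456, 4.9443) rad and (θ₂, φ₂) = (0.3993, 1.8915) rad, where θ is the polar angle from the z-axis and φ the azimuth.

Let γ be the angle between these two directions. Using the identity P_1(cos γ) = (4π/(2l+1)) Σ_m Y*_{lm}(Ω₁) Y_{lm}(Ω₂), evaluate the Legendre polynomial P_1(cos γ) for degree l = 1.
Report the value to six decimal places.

Expand P_1 via completeness: Σ_{m} conj(Y_{1,m}) at Ω₁ times Y_{1,m} at Ω₂ —
  m=-1: Y*=(0.075246, -0.318622)  Y=(-0.042342, -0.127471)  product (-0.043801, 0.003899)
  m=+0: Y*=(0.156106, -0.000000)  Y=(0.450166, 0.000000)  product (0.070274, 0.000000)
  m=+1: Y*=(-0.075246, -0.318622)  Y=(0.042342, -0.127471)  product (-0.043801, -0.003899)
Accumulated sum (-0.017328, 0.000000); after 4π/(2l+1) scaling, (-0.072585, 0.000000) ⇒ P_1 = -0.072585

-0.072585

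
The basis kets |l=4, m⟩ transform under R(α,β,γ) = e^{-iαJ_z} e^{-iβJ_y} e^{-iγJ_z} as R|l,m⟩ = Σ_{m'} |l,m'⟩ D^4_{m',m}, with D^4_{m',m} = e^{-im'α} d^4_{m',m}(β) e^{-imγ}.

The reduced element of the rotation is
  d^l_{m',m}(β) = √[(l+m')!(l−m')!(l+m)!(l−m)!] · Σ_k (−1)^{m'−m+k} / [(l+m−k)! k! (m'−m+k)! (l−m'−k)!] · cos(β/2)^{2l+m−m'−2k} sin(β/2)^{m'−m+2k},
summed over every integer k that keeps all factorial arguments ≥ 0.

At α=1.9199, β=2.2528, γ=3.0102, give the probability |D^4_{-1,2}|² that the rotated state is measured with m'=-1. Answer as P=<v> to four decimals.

P=0.0011

Split into d^4_{-1,2}(β=2.2528) × two z-phases.
Half-angle: c=0.429913, s=0.902870. N=√(6·120·720·2)=1018.233765
k: max(0,(2)−(-1))=3 … min(4+(2),4−(-1))=5
  k=3: (−1)^0·1018.2338/(72)·0.4299^5·0.9029^3 = +0.152860
  k=4: (−1)^1·1018.2338/(48)·0.4299^3·0.9029^5 = -1.011288
  k=5: (−1)^2·1018.2338/(240)·0.4299^1·0.9029^7 = +0.892061
d^4_{-1,2}(2.2528) = +0.152860 -1.011288 +0.892061 = +0.033633
|D^4_{-1,2}|² = |d^4_{-1,2}(β)|² = (+0.033633)² = 0.001131 (the z-rotation phases have unit modulus)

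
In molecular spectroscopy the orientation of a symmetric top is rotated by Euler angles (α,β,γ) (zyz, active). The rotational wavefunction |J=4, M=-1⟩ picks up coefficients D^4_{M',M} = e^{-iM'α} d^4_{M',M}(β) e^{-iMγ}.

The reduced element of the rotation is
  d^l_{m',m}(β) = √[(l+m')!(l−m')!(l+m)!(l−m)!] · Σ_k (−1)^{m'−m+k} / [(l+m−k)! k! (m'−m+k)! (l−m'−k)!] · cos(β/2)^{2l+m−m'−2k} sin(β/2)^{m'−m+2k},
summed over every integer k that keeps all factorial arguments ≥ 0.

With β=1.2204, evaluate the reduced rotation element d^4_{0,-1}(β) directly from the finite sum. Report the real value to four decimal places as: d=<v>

d^4_{0,-1}(β=1.2204) via the finite sum:
c=cos(1.220400/2)=0.819533, s=sin(1.220400/2)=0.573031; N=√[24·24·6·120]=643.987578
The bounds max(0,m−m')=0 and min(l+m,l−m')=3 give 4 terms
  k=0: (−1)^1·643.9876/(144)·0.8195^7·0.5730^1 = -0.636297
  k=1: (−1)^2·643.9876/(24)·0.8195^5·0.5730^3 = +1.866529
  k=2: (−1)^3·643.9876/(24)·0.8195^3·0.5730^5 = -0.912553
  k=3: (−1)^4·643.9876/(144)·0.8195^1·0.5730^7 = +0.074358
d^4_{0,-1}(1.2204) = -0.636297 +1.866529 -0.912553 +0.074358 = +0.392037

d=0.3920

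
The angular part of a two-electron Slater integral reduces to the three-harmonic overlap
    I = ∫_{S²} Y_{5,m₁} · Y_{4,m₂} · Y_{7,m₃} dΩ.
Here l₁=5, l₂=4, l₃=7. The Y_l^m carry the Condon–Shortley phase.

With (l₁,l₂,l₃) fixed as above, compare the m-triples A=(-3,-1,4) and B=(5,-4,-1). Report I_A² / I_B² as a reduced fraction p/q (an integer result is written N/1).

Shared (l₁,l₂,l₃)=(5,4,7): N and (l;000)² cancel in I_A²/I_B².
A: Δ = 2!·8!·6!/17! = 1/6126120; Racah Σ t=0..2: t=0:+1/2903040 t=1:−1/241920 t=2:+1/345600 = -13/14515200; ⇒ 3j(5 4 7; -3 -1 4)² = 13/7140, sgn +1
B: Δ = 2!·8!·6!/17! = 1/6126120; Racah Σ t=0..0: t=0:+1/58060800 = 1/58060800; ⇒ 3j(5 4 7; 5 -4 -1)² = 1/4862, sgn +1
I_A²/I_B² = (13/7140)/(1/4862) = 1859/210

1859/210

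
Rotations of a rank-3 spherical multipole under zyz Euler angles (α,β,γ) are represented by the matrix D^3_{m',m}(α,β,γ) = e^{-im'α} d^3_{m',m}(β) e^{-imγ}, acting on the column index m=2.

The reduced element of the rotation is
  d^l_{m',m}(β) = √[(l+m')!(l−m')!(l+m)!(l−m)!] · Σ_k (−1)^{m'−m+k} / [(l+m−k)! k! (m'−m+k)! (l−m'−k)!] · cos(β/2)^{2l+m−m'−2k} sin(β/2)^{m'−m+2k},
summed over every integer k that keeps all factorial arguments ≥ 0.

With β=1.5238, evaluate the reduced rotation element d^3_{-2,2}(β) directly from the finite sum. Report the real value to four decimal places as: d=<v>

d=0.4861

d^3_{-2,2}(β=1.5238) via the finite sum:
Half-angle: c=0.723526, s=0.690297. N=√(1·120·120·1)=120.000000
k∈{4,5} keeps every argument non-negative
  k=4: (−1)^0·120.0000/(24)·0.7235^2·0.6903^4 = +0.594324
  k=5: (−1)^1·120.0000/(120)·0.7235^0·0.6903^6 = -0.108198
d^3_{-2,2}(1.5238) = +0.594324 -0.108198 = +0.486126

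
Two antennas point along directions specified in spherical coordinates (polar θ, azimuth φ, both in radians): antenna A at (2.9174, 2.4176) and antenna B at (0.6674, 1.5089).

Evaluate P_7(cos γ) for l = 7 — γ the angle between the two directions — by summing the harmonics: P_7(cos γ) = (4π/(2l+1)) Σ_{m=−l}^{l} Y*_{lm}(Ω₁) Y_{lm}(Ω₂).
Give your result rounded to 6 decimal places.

-0.205008

Term-by-term m-sum for l=7 (normalisation 4π/15 = 0.837758):
  m=-7: (-0.000005, -0.000013) × (-0.007306, 0.015793) = (0.000000, 0.000000)  (running Σ = (0.000000, 0.000000))
  m=-6: (0.000079, -0.000205) × (-0.076989, -0.029983) = (-0.000012, 0.000013)  (running Σ = (-0.000012, 0.000013))
  m=-5: (0.002009, -0.001042) × (0.071260, -0.222859) = (-0.000089, -0.000522)  (running Σ = (-0.000101, -0.000509))
  m=-4: (0.015865, 0.003977) × (0.411687, 0.104063) = (0.006118, 0.003288)  (running Σ = (0.006016, 0.002780))
  m=-3: (0.047772, 0.069651) × (-0.080911, 0.430714) = (-0.033865, 0.014940)  (running Σ = (-0.027849, 0.017720))
  m=-2: (-0.036622, 0.296696) × (-0.072985, -0.009082) = (0.005367, -0.021322)  (running Σ = (-0.022481, -0.003602))
  m=-1: (-0.473743, 0.418863) × (-0.022943, 0.370190) = (-0.144190, -0.184985)  (running Σ = (-0.166671, -0.188587))
  m=0: (-0.447607, -0.000000) × (-0.198014, 0.000000) = (0.088632, 0.000000)  (running Σ = (-0.078039, -0.188587))
  m=1: (0.473743, 0.418863) × (0.022943, 0.370190) = (-0.144190, 0.184985)  (running Σ = (-0.222229, -0.003602))
  m=2: (-0.036622, -0.296696) × (-0.072985, 0.009082) = (0.005367, 0.021322)  (running Σ = (-0.216862, 0.017720))
  m=3: (-0.047772, 0.069651) × (0.080911, 0.430714) = (-0.033865, -0.014940)  (running Σ = (-0.250727, 0.002780))
  m=4: (0.015865, -0.003977) × (0.411687, -0.104063) = (0.006118, -0.003288)  (running Σ = (-0.244609, -0.000509))
  m=5: (-0.002009, -0.001042) × (-0.071260, -0.222859) = (-0.000089, 0.000522)  (running Σ = (-0.244698, 0.000013))
  m=6: (0.000079, 0.000205) × (-0.076989, 0.029983) = (-0.000012, -0.000013)  (running Σ = (-0.244711, 0.000000))
  m=7: (0.000005, -0.000013) × (0.007306, 0.015793) = (0.000000, -0.000000)  (running Σ = (-0.244710, 0.000000))
Accumulated sum (-0.244710, 0.000000); after 4π/(2l+1) scaling, (-0.205008, 0.000000) ⇒ P_7 = -0.205008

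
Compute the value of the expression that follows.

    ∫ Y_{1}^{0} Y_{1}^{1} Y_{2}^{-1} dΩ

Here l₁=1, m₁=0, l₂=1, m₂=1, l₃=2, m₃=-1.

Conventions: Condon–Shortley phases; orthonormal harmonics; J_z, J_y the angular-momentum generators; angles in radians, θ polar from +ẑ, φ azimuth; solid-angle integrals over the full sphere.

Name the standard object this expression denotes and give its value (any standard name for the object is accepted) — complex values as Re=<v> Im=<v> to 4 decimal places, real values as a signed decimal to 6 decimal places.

Gaunt coefficient, -0.218510

This is a Gaunt coefficient — the integral of a triple product of spherical harmonics over the sphere.
Rules hold: Σm=0, L=4 even, 0≤2≤2.
N = 3·3·5 = 45
Δ = 0!·2!·2!/5! = 1/30
Racah Σ t=0..0: t=0:+1/1 = 1/1
⇒ 3j(1 1 2; 0 0 0)² = 2/15, sgn +1
Racah Σ t=0..0: t=0:+1/2 = 1/2
⇒ 3j(1 1 2; 0 1 -1)² = 1/10, sgn -1
4πI² = N·(3j₀)²·(3jₘ)² = 3/5
I = -1·√(0.6/4π) = -0.21850969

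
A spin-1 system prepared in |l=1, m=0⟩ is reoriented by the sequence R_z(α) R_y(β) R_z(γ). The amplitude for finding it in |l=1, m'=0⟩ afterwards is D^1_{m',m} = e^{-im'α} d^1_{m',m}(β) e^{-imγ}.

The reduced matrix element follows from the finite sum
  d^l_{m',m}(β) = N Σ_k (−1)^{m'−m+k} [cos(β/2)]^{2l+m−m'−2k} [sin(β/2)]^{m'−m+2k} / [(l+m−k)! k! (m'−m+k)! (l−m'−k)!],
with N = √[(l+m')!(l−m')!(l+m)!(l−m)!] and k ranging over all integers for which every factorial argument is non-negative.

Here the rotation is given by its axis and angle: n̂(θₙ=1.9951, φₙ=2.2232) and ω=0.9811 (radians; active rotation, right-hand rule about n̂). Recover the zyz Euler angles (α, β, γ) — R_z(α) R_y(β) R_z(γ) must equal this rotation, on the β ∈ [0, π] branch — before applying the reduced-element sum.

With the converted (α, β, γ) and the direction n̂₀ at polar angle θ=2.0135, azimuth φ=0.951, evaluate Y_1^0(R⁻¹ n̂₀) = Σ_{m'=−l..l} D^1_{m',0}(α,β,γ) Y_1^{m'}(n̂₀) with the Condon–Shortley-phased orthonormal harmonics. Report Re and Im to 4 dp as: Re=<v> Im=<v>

Re=0.1658 Im=0.0000

Axis–angle → zyz. n̂ = (sinθₙcosφₙ, sinθₙsinφₙ, cosθₙ) = (-0.553264, +0.724164, -0.411686), ω = 0.9811.
R = I cosω + sinω [n̂]ₓ + (1−cosω) n̂n̂ᵀ gives
  R = [+0.691984, +0.164310, +0.702965; -0.520003, +0.788891, +0.327487; -0.500754, -0.592160, +0.631342]
β = atan2(√(R₁₃²+R₂₃²), R₃₃) = 0.887514; α = atan2(R₂₃, R₁₃) mod 2π = 0.435968; γ = atan2(R₃₂, −R₃₁) mod 2π = 5.414346
Need the full column D^1_{m',0} for m'=−1..1 at α=0.4360, β=0.8875, γ=5.4143.
cos(β/2)=0.903145, sin(β/2)=0.429336
d^1_{-1,0}: single k=1 term ⇒ +0.548365;  D = +0.497071+0.231568i
d^1_{0,0}: k∈[0..1] ⇒ +0.815671 -0.184329 = +0.631342;  D = +0.631342+0.000000i
d^1_{1,0}: single k=0 term ⇒ -0.548365;  D = -0.497071+0.231568i
Y_1^{m'}(θ=2.0135,φ=0.951) and Σ D·Y over m':
  (+0.4971+0.2316i)·(+0.1813-0.2541i)  (+0.6313+0.0000i)·(-0.2093+0.0000i)  (-0.4971+0.2316i)·(-0.1813-0.2541i)
Y_1^0(R⁻¹ n̂) = +0.165824+0.000000i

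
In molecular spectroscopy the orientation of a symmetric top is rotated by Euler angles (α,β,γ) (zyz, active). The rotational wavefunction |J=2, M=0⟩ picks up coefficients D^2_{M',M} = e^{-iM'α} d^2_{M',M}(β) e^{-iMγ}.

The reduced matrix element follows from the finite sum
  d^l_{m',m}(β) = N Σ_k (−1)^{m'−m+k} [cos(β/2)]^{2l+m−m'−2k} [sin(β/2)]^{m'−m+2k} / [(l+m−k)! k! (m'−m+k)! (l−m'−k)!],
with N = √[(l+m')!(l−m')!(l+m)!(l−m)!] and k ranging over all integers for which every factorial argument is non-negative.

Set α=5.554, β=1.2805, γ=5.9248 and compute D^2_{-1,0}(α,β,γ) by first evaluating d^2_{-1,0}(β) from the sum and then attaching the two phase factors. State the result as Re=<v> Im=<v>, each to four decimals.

Re=0.2505 Im=-0.2238

D^2_{-1,0}(5.5540,1.2805,5.9248) = e^{-i·-1·5.5540}·d^2_{-1,0}(1.2805)·e^{-i·0·5.9248}. Compute d first:
Half-angle: c=0.801946, s=0.597396. N=√(1·6·2·2)=4.898979
k: max(0,(0)−(-1))=1 … min(2+(0),2−(-1))=2
  k=1: (−1)^0·4.8990/(2)·0.8019^3·0.5974^1 = +0.754699
  k=2: (−1)^1·4.8990/(2)·0.8019^1·0.5974^3 = -0.418801
d^2_{-1,0}(1.2805) = +0.754699 -0.418801 = +0.335898
Phases: e^{-i·(-1)·5.5540}=+0.745717-0.666262i, e^{-i·(0)·5.9248}=+1.000000+0.000000i ⇒ D=+0.250485-0.223796i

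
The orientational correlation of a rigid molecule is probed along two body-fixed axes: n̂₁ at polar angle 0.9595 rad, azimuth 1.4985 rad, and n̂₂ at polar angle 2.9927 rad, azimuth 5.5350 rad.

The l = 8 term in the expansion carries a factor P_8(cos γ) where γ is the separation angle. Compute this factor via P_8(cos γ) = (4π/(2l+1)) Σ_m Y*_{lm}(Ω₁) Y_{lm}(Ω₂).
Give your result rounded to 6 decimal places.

0.295703

Expand P_8 via completeness: Σ_{m} conj(Y_{8,m}) at Ω₁ times Y_{8,m} at Ω₂ —
  term(m=-8) = +0.000000-0.000000i   from Y*(Ω₁)=+0.087286-0.056984i, Y(Ω₂)=+0.000000-0.000000i
  term(m=-7) = +0.000001+0.000000i   from Y*(Ω₁)=-0.141656-0.255598i, Y(Ω₂)=-0.000002+0.000003i
  term(m=-6) = +0.000015+0.000019i   from Y*(Ω₁)=-0.405936+0.188030i, Y(Ω₂)=-0.000012-0.000053i
  term(m=-5) = -0.000053+0.000219i   from Y*(Ω₁)=+0.117976+0.312026i, Y(Ω₂)=+0.000557+0.000380i
  term(m=-4) = +0.000436-0.000204i   from Y*(Ω₁)=-0.074614+0.022200i, Y(Ω₂)=-0.006115+0.000917i
  term(m=-3) = +0.013811+0.006789i   from Y*(Ω₁)=+0.078954+0.358303i, Y(Ω₂)=+0.026170-0.032778i
  term(m=-2) = +0.005043+0.022654i   from Y*(Ω₁)=+0.114480-0.016669i, Y(Ω₂)=+0.014917+0.200059i
  term(m=-1) = +0.118911-0.148290i   from Y*(Ω₁)=+0.022934+0.316669i, Y(Ω₂)=-0.438784-0.407285i
  term(m=+0) = +0.123706+0.000000i   from Y*(Ω₁)=+0.166517-0.000000i, Y(Ω₂)=+0.742902+0.000000i
  term(m=+1) = +0.118911+0.148290i   from Y*(Ω₁)=-0.022934+0.316669i, Y(Ω₂)=+0.438784-0.407285i
  term(m=+2) = +0.005043-0.022654i   from Y*(Ω₁)=+0.114480+0.016669i, Y(Ω₂)=+0.014917-0.200059i
  term(m=+3) = +0.013811-0.006789i   from Y*(Ω₁)=-0.078954+0.358303i, Y(Ω₂)=-0.026170-0.032778i
  term(m=+4) = +0.000436+0.000204i   from Y*(Ω₁)=-0.074614-0.022200i, Y(Ω₂)=-0.006115-0.000917i
  term(m=+5) = -0.000053-0.000219i   from Y*(Ω₁)=-0.117976+0.312026i, Y(Ω₂)=-0.000557+0.000380i
  term(m=+6) = +0.000015-0.000019i   from Y*(Ω₁)=-0.405936-0.188030i, Y(Ω₂)=-0.000012+0.000053i
  term(m=+7) = +0.000001-0.000000i   from Y*(Ω₁)=+0.141656-0.255598i, Y(Ω₂)=+0.000002+0.000003i
  term(m=+8) = +0.000000+0.000000i   from Y*(Ω₁)=+0.087286+0.056984i, Y(Ω₂)=+0.000000+0.000000i
Total Σ_m = +0.400033+0.000000i. Multiply by 0.739198: +0.295703+0.000000i. P_8(cos γ) = 0.295703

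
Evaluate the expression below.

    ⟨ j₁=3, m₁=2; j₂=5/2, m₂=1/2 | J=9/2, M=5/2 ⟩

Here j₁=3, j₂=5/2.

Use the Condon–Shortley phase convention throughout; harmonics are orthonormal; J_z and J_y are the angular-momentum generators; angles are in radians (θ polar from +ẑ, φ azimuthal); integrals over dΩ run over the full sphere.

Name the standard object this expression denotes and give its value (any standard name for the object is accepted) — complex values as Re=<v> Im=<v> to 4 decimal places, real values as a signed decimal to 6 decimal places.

This is a Clebsch–Gordan (vector-coupling) coefficient.
j₁+j₂−J=1  J+j₁−j₂=5  J−j₁+j₂=4  j₁+j₂+J+1=11
(j₁±m₁, j₂±m₂, J±M) = (5,1,3,2,7,2)
P² = 115200/11
sum k=0..1:
  [0] +1/144 = 1/144
  [1] −1/480 = -1/480
S = 7/1440
C² = P²·S² = 49/198 ; C = +0.497468

Clebsch–Gordan coefficient, +√(49/198) ≈ +0.497468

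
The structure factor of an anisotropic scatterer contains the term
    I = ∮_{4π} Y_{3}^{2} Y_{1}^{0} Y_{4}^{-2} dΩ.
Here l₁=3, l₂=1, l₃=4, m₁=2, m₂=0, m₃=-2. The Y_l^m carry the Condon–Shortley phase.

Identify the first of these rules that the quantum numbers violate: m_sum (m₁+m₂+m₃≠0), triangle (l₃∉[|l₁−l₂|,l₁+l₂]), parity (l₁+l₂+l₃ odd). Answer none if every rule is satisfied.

Σmᵢ = 0  ✓
l₃∈[|l₁−l₂|,l₁+l₂]=[2,4], have l₃=4  ✓
Σlᵢ = 8 ⇒ even  ✓

none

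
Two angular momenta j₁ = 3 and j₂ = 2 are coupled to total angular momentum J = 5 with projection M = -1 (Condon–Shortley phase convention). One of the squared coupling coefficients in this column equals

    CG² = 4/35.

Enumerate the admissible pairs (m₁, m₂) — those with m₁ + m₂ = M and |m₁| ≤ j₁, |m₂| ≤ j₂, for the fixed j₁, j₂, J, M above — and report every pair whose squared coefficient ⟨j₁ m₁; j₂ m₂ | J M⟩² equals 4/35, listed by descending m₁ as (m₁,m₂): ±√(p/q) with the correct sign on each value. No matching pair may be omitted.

Admissible pairs with m₁+m₂ = M = -1: (-3,2), (-2,1), (-1,0), (0,-1), (1,-2)
  (m₁,m₂)=(1,-2): CG² = 1/14, CG = +√(1/14)
  (m₁,m₂)=(0,-1): CG² = 8/21, CG = +√(8/21)
  (m₁,m₂)=(-1,0): CG² = 3/7, CG = +√(3/7)
  (m₁,m₂)=(-2,1): CG² = 4/35, CG = +√(4/35)   ← matches the target
  (m₁,m₂)=(-3,2): CG² = 1/210, CG = +√(1/210)
Pairs with CG² = 4/35: (-2,1): +√(4/35)

(-2,1): +√(4/35)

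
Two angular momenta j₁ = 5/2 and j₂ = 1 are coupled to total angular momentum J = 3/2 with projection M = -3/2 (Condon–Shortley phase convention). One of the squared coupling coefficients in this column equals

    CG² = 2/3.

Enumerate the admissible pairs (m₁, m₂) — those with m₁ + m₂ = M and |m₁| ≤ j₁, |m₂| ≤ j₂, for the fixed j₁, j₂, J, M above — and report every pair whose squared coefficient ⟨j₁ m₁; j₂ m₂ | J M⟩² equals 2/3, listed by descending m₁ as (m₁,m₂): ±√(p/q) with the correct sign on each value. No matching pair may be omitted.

(-5/2,1): +√(2/3)

Admissible pairs with m₁+m₂ = M = -3/2: (-5/2,1), (-3/2,0), (-1/2,-1)
  (m₁,m₂)=(-1/2,-1): CG² = 1/15, CG = +√(1/15)
  (m₁,m₂)=(-3/2,0): CG² = 4/15, CG = −√(4/15)
  (m₁,m₂)=(-5/2,1): CG² = 2/3, CG = +√(2/3)   ← matches the target
Pairs with CG² = 2/3: (-5/2,1): +√(2/3)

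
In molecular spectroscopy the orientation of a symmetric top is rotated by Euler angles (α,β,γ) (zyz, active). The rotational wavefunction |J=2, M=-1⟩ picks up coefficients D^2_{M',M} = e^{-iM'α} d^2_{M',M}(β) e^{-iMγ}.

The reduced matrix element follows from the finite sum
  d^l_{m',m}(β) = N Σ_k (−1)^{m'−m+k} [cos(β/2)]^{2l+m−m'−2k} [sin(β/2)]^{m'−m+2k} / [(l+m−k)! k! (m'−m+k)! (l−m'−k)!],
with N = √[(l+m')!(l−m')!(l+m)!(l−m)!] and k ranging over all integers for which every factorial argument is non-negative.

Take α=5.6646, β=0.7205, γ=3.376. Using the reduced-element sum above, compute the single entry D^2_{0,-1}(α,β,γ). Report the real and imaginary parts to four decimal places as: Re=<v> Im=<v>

First d^2_{0,-1}(β=0.7205), then the phase factors e^{-i(0)α} and e^{-i(-1)γ}:
Half-angle: c=0.935809, s=0.352508. N=√(2·2·1·6)=4.898979
Admissible k: 0..1 (factorial args all ≥0)
  k=0: (−1)^1·4.8990/(2)·0.9358^3·0.3525^1 = -0.707630
  k=1: (−1)^2·4.8990/(2)·0.9358^1·0.3525^3 = +0.100408
d^2_{0,-1}(0.7205) = -0.707630 +0.100408 = -0.607221
Phases: e^{-i·(0)·5.6646}=+1.000000+0.000000i, e^{-i·(-1)·3.3760}=-0.972652-0.232267i ⇒ D=+0.590615+0.141037i

Re=0.5906 Im=0.1410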